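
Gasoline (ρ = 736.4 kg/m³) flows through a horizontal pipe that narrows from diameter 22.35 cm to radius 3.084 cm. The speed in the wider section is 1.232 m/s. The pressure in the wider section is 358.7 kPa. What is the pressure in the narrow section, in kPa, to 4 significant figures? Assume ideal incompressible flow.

Continuity gives A₁v₁ = A₂v₂, so v₂ = (392.3 cm²)/(29.88 cm²) × 1.232 m/s = 16.18 m/s.
With no height change, Bernoulli's equation is P₁ + ½ρv₁² = P₂ + ½ρv₂².
P₂ = P₁ − ½ρ(v₂² − v₁²) = 358700 − ½·736.4·(16.18² − 1.232²) = 358700 − 95790 = 262900 Pa.

262.9 kPa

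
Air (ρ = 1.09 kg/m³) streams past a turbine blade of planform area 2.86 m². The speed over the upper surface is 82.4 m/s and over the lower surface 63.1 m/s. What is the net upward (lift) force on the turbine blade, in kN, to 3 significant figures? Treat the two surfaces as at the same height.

F ≈ 4.38 kN

From P + ½ρv² = const at equal height, P_low − P_up = ½ρ(v_up² − v_low²).
ΔP = ½·1.09·(82.4² − 63.1²) = 1530 Pa.
Lift = ΔP · A = 1530 × 2.86 = 4380 N.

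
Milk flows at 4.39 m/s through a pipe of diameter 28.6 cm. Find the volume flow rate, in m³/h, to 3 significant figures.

Q = A·v = 0.0642 m² × 4.39 m/s = 0.282 m³/s.
Converting: 0.282 m³/s × 3600 = 1020 m³/h.

1020 m³/h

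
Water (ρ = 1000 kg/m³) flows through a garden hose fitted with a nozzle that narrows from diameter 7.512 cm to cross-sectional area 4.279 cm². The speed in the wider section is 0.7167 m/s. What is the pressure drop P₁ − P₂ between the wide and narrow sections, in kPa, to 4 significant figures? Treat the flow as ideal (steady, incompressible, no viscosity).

ΔP = 27.30 kPa

By continuity, v₂ = v₁·A₁/A₂ = 0.7167·(44.32/4.279) = 7.423 m/s.
Along the horizontal streamline, P + ½ρv² is constant.
P₁ − P₂ = ½·1000·(7.423² − 0.7167²) = ½·1000·54.59 = 27300 Pa.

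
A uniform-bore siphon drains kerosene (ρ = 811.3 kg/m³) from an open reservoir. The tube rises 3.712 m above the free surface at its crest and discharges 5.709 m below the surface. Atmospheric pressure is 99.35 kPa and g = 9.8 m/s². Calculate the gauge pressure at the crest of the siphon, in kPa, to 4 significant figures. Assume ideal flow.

Bernoulli surface→outlet gives ½v² = g·h_out, so v = √(2·9.8·5.709) = 10.58 m/s.
The bore is uniform, so the speed at the crest is the same v. Bernoulli surface→crest: P_atm = P_top + ½ρv² + ρg·h_top.
P_top = 99350 − ½·811.3·10.58² − 811.3·9.8·3.712 = 24450 Pa. So P_gauge = P_top − P_atm = -74900 Pa.

P_gauge = -74.90 kPa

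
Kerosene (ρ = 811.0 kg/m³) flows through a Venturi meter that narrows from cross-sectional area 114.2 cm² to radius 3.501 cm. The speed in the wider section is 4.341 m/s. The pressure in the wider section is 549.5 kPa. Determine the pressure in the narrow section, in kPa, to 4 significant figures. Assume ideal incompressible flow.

The volume flow rate is constant, so v₂ = (A₁/A₂)v₁ = (114.2/38.51)·4.341 = 12.87 m/s.
With no height change, Bernoulli's equation is P₁ + ½ρv₁² = P₂ + ½ρv₂².
P₂ = P₁ − ½ρ(v₂² − v₁²) = 549500 − ½·811.0·(12.87² − 4.341²) = 549500 − 59570 = 489900 Pa.

P₂ ≈ 489.9 kPa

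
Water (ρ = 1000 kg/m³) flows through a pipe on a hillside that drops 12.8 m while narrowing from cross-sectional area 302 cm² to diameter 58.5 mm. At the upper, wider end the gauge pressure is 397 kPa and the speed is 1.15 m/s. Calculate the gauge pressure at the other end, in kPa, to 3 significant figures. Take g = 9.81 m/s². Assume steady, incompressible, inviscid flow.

Mass conservation (A₁v₁ = A₂v₂) gives v₂ = 1.15 × 302/26.9 = 12.9 m/s.
Energy conservation along the streamline gives P₂ = P₁ − ½ρ(v₂² − v₁²) − ρg(h₂ − h₁).
P₂ = 397000 + ½·1000·(1.15² − 12.9²) − 1000·9.81·(−12.8) = 397000 + (-82800) − (-126000) = 440000 Pa.

P₂ ≈ 440 kPa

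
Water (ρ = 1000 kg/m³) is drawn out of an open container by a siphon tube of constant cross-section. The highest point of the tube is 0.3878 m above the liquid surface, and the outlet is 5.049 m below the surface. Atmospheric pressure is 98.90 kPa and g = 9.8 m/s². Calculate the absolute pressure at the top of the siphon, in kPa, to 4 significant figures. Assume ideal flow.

45.62 kPa

From the surface to the outlet (both open to atmosphere, surface at rest): v = √(2g·h_out) = √(2·9.8·5.049) = 9.948 m/s.
Continuity keeps v the same throughout the tube; from surface to crest, P_atm + 0 = P_top + ½ρv² + ρg·h_top.
P_top = 98900 − ½·1000·9.948² − 1000·9.8·0.3878 = 45620 Pa.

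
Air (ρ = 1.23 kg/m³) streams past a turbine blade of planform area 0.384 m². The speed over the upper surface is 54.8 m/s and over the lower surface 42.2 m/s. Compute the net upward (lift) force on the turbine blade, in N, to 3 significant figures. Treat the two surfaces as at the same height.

289 N

With equal heights on the two surfaces, Bernoulli gives P_lower − P_upper = ½ρ(v_upper² − v_lower²).
ΔP = ½·1.23·(54.8² − 42.2²) = 752 Pa.
Lift = ΔP · A = 752 × 0.384 = 289 N.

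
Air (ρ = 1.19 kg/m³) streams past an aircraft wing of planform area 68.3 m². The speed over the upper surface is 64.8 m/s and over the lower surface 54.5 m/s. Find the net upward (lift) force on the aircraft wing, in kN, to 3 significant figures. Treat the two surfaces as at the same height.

From P + ½ρv² = const at equal height, P_low − P_up = ½ρ(v_up² − v_low²).
ΔP = ½·1.19·(64.8² − 54.5²) = 731 Pa.
Lift = ΔP · A = 731 × 68.3 = 49900 N.

49.9 kN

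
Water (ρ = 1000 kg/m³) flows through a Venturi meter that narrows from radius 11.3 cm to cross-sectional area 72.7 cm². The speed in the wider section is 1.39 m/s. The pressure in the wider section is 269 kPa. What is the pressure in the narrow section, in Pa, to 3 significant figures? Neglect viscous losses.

By continuity, v₂ = v₁·A₁/A₂ = 1.39·(401/72.7) = 7.67 m/s.
Along the horizontal streamline, P + ½ρv² is constant.
P₂ = P₁ − ½ρ(v₂² − v₁²) = 269000 − ½·1000·(7.67² − 1.39²) = 269000 − 28400 = 241000 Pa.

P₂ ≈ 241000 Pa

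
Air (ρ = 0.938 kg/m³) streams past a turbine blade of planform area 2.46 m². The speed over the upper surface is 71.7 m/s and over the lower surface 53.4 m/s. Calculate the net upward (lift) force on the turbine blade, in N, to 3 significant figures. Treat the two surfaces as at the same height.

2640 N

The faster flow above has the lower pressure; Bernoulli (same height) gives ΔP = ½ρ(v_up² − v_low²).
ΔP = ½·0.938·(71.7² − 53.4²) = 1070 Pa.
Lift = ΔP · A = 1070 × 2.46 = 2640 N.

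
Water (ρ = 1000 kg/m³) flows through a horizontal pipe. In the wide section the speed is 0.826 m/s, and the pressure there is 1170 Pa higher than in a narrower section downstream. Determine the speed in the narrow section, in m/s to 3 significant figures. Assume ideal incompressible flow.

v₂ ≈ 1.74 m/s

Along the level pipe P + ½ρv² is conserved, hence v₂² = v₁² + 2(P₁ − P₂)/ρ.
v₂ = √(0.826² + 2·1170/1000) = √(0.682 + 2.34) = 1.74 m/s.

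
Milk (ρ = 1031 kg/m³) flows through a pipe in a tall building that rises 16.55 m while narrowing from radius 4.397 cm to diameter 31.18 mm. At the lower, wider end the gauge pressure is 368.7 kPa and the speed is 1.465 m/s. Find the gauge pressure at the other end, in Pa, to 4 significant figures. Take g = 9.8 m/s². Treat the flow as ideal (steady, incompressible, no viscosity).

The volume flow rate is constant, so v₂ = (A₁/A₂)v₁ = (60.74/7.636)·1.465 = 11.65 m/s.
Applying Bernoulli between the two ends and solving for P₂: P₂ = P₁ + ½ρ(v₁² − v₂²) − ρgΔh.
P₂ = 368700 + ½·1031·(1.465² − 11.65²) − 1031·9.8·(+16.55) = 368700 + (-68900) − (167200) = 132600 Pa.

132600 Pa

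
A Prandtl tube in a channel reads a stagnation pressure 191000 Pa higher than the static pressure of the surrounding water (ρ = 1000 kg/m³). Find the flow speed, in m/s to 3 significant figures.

v ≈ 19.5 m/s

At the stagnation point the flow is brought to rest, so Bernoulli gives P_stag − P_static = ½ρv².
v = √(2ΔP/ρ) = √(2·191000/1000) = 19.5 m/s.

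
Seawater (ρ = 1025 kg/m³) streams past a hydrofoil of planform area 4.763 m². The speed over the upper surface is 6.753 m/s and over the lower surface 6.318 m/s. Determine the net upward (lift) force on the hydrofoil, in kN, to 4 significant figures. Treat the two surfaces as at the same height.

F = 13.88 kN

With equal heights on the two surfaces, Bernoulli gives P_lower − P_upper = ½ρ(v_upper² − v_lower²).
ΔP = ½·1025·(6.753² − 6.318²) = 2914 Pa.
Lift = ΔP · A = 2914 × 4.763 = 13880 N.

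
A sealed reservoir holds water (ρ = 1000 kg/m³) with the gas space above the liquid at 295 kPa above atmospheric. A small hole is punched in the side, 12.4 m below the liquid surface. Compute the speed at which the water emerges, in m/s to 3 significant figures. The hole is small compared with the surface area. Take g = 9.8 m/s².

v ≈ 28.9 m/s

Take point 1 at the surface (v₁ ≈ 0) and point 2 at the hole (at atmospheric pressure). Bernoulli: P₁ + ρg h = P_atm + ½ρv₂².
With P₁ − P_atm = 295000 Pa, v₂ = √(2gh + 2ΔP/ρ) = √(2·9.8·12.4 + 2·295000/1000) = 28.9 m/s.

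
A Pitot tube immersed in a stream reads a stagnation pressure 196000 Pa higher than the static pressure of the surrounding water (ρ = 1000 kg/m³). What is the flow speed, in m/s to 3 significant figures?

v = 19.8 m/s

At the stagnation point the flow is brought to rest, so Bernoulli gives P_stag − P_static = ½ρv².
v = √(2ΔP/ρ) = √(2·196000/1000) = 19.8 m/s.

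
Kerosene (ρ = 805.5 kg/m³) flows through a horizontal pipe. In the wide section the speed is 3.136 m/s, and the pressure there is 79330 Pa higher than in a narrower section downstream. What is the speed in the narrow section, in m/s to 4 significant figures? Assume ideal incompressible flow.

Horizontal Bernoulli: P₁ + ½ρv₁² = P₂ + ½ρv₂², so v₂² = v₁² + 2(P₁ − P₂)/ρ.
v₂ = √(3.136² + 2·79330/805.5) = √(9.834 + 197.0) = 14.38 m/s.

14.38 m/s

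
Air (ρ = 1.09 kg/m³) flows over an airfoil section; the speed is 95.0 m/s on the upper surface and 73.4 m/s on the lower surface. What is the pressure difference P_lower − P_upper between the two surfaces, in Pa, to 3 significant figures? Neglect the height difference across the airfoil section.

ΔP = 1980 Pa

The pressure is lower where the speed is higher: ΔP = ½ρ(v_up² − v_low²).
ΔP = ½·1.09·(95.0² − 73.4²) = 1980 Pa.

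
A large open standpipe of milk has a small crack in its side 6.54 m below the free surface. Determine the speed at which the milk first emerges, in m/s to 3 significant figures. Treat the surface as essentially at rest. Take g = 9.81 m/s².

v = 11.3 m/s

With the surface at rest and both surface and jet at atmospheric pressure, Bernoulli gives ρg h = ½ρv², so v = √(2gh) = √(2·9.81·6.54) = 11.3 m/s.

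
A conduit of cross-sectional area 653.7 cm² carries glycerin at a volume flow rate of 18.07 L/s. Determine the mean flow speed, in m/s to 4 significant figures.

Q = 18.07 L/s = 0.01807 m³/s.
v = Q/A = 0.01807 / 0.06537 = 0.2764 m/s.

0.2764 m/s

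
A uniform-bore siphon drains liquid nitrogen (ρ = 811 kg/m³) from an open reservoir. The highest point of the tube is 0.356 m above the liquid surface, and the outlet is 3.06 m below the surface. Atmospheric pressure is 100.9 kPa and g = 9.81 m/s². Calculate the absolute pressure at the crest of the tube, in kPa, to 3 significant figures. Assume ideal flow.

From the surface to the outlet (both open to atmosphere, surface at rest): v = √(2g·h_out) = √(2·9.81·3.06) = 7.75 m/s.
With constant cross-section the crest speed equals v; applying Bernoulli from the surface up to the crest, P_top = P_atm − ½ρv² − ρg·h_top.
P_top = 100900 − ½·811·7.75² − 811·9.81·0.356 = 73700 Pa.

P_top ≈ 73.7 kPa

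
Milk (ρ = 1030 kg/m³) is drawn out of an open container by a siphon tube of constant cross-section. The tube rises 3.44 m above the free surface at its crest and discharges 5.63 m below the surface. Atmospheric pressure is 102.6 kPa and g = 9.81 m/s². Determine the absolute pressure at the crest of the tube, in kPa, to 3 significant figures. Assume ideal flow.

P_top ≈ 11.0 kPa

The outlet speed comes from Torricelli: v = √(2g·5.63) = 10.5 m/s.
Continuity keeps v the same throughout the tube; from surface to crest, P_atm + 0 = P_top + ½ρv² + ρg·h_top.
P_top = 102600 − ½·1030·10.5² − 1030·9.81·3.44 = 11000 Pa.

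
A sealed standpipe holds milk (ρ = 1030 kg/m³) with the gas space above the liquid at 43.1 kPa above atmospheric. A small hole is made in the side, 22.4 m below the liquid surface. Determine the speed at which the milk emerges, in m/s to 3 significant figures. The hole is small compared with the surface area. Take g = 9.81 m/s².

Take point 1 at the surface (v₁ ≈ 0) and point 2 at the hole (at atmospheric pressure). Bernoulli: P₁ + ρg h = P_atm + ½ρv₂².
With P₁ − P_atm = 43100 Pa, v₂ = √(2gh + 2ΔP/ρ) = √(2·9.81·22.4 + 2·43100/1030) = 22.9 m/s.

v ≈ 22.9 m/s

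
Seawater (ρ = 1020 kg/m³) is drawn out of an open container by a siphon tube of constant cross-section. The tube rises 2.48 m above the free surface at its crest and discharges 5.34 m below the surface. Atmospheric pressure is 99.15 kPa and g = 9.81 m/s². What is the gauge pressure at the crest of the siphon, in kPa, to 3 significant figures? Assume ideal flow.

Bernoulli surface→outlet gives ½v² = g·h_out, so v = √(2·9.81·5.34) = 10.2 m/s.
Continuity keeps v the same throughout the tube; from surface to crest, P_atm + 0 = P_top + ½ρv² + ρg·h_top.
P_top = 99150 − ½·1020·10.2² − 1020·9.81·2.48 = 20900 Pa. So P_gauge = P_top − P_atm = -78200 Pa.

P_gauge = -78.2 kPa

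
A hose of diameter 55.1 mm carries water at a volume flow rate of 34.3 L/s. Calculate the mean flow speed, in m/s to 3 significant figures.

v ≈ 14.4 m/s

Q = 34.3 L/s = 0.0343 m³/s.
v = Q/A = 0.0343 / 0.00238 = 14.4 m/s.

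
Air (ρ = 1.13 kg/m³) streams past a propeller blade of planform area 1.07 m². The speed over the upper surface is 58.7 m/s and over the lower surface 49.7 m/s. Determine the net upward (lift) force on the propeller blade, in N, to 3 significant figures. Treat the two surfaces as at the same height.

F ≈ 590 N

The faster flow above has the lower pressure; Bernoulli (same height) gives ΔP = ½ρ(v_up² − v_low²).
ΔP = ½·1.13·(58.7² − 49.7²) = 551 Pa.
Lift = ΔP · A = 551 × 1.07 = 590 N.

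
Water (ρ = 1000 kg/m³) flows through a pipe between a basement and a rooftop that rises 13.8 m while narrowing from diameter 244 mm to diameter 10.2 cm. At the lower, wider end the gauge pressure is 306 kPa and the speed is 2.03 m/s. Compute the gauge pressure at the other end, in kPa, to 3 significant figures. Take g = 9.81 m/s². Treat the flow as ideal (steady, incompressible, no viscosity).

P₂ ≈ 105 kPa

The volume flow rate is constant, so v₂ = (A₁/A₂)v₁ = (468/81.7)·2.03 = 11.6 m/s.
Energy conservation along the streamline gives P₂ = P₁ − ½ρ(v₂² − v₁²) − ρg(h₂ − h₁).
P₂ = 306000 + ½·1000·(2.03² − 11.6²) − 1000·9.81·(+13.8) = 306000 + (-65400) − (135000) = 105000 Pa.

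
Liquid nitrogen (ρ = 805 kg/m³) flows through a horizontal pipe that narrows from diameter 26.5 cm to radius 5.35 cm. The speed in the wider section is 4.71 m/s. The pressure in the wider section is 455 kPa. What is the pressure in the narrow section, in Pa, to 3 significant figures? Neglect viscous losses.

By continuity, v₂ = v₁·A₁/A₂ = 4.71·(552/89.9) = 28.9 m/s.
Along the horizontal streamline, P + ½ρv² is constant.
P₂ = P₁ − ½ρ(v₂² − v₁²) = 455000 − ½·805·(28.9² − 4.71²) = 455000 − 327000 = 128000 Pa.

P₂ ≈ 128000 Pa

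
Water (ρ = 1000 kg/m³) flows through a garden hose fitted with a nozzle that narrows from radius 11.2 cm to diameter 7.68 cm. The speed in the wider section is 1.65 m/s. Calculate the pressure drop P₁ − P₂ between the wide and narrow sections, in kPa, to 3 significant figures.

ΔP = 97.1 kPa

The volume flow rate is constant, so v₂ = (A₁/A₂)v₁ = (394/46.3)·1.65 = 14.0 m/s.
Along the horizontal streamline, P + ½ρv² is constant.
P₁ − P₂ = ½·1000·(14.0² − 1.65²) = ½·1000·194 = 97100 Pa.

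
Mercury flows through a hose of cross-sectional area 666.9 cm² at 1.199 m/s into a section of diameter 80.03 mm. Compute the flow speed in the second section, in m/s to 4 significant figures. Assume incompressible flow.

The volume flow rate is constant, so v₂ = (A₁/A₂)v₁ = (666.9/50.30)·1.199 = 15.90 m/s.

v₂ ≈ 15.90 m/s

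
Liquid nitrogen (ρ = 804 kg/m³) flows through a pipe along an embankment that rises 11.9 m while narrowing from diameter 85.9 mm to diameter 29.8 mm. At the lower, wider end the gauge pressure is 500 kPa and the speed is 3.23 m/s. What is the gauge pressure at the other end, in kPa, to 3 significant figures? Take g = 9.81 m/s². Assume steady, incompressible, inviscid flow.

P₂ ≈ 121 kPa

Continuity gives A₁v₁ = A₂v₂, so v₂ = (58.0 cm²)/(6.97 cm²) × 3.23 m/s = 26.8 m/s.
Energy conservation along the streamline gives P₂ = P₁ − ½ρ(v₂² − v₁²) − ρg(h₂ − h₁).
P₂ = 500000 + ½·804·(3.23² − 26.8²) − 804·9.81·(+11.9) = 500000 + (-285000) − (93900) = 121000 Pa.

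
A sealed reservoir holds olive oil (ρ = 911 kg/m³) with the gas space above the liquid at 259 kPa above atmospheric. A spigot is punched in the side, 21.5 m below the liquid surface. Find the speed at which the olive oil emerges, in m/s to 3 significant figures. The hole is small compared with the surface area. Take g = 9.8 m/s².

v = 31.5 m/s

Take point 1 at the surface (v₁ ≈ 0) and point 2 at the hole (at atmospheric pressure). Bernoulli: P₁ + ρg h = P_atm + ½ρv₂².
With P₁ − P_atm = 259000 Pa, v₂ = √(2gh + 2ΔP/ρ) = √(2·9.8·21.5 + 2·259000/911) = 31.5 m/s.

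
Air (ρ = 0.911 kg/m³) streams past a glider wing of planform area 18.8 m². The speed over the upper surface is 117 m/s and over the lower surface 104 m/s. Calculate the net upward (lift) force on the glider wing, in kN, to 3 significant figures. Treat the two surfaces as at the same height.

The faster flow above has the lower pressure; Bernoulli (same height) gives ΔP = ½ρ(v_up² − v_low²).
ΔP = ½·0.911·(117² − 104²) = 1310 Pa.
Lift = ΔP · A = 1310 × 18.8 = 24600 N.

F ≈ 24.6 kN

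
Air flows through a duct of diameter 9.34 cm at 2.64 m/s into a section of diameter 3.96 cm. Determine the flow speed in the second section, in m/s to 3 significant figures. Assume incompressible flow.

v₂ ≈ 14.7 m/s

Continuity gives A₁v₁ = A₂v₂, so v₂ = (68.5 cm²)/(12.3 cm²) × 2.64 m/s = 14.7 m/s.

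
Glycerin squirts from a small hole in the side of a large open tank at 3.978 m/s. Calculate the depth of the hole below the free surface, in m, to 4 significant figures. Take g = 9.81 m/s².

0.8065 m

Inverting v = √(2gh) gives h = v² / 2g.
h = 3.978²/(2·9.81) = 15.82/19.62 = 0.8065 m.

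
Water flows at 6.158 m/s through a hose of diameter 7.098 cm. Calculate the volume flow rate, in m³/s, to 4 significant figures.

0.02437 m³/s

Q = A·v = 0.003957 m² × 6.158 m/s = 0.02437 m³/s.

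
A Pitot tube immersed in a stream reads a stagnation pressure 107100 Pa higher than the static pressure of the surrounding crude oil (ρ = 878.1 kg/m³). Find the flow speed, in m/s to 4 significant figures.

v = 15.62 m/s

Bernoulli between the free stream and the stagnation point: ½ρv² = P_stag − P_static.
v = √(2ΔP/ρ) = √(2·107100/878.1) = 15.62 m/s.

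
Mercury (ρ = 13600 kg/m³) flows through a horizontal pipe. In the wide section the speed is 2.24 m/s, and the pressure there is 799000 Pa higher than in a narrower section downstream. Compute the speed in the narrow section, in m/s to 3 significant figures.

Horizontal Bernoulli: P₁ + ½ρv₁² = P₂ + ½ρv₂², so v₂² = v₁² + 2(P₁ − P₂)/ρ.
v₂ = √(2.24² + 2·799000/13600) = √(5.02 + 118) = 11.1 m/s.

v₂ ≈ 11.1 m/s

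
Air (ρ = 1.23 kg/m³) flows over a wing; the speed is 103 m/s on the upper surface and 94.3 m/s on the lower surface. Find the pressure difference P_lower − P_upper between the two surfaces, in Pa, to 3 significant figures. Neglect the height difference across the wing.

1060 Pa

Bernoulli (same height): P_lower − P_upper = ½ρ(v_upper² − v_lower²).
ΔP = ½·1.23·(103² − 94.3²) = 1060 Pa.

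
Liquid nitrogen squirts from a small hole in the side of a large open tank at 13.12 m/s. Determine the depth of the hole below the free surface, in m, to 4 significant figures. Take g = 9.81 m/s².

8.773 m

Torricelli: v = √(2gh), so h = v²/(2g).
h = 13.12²/(2·9.81) = 172.1/19.62 = 8.773 m.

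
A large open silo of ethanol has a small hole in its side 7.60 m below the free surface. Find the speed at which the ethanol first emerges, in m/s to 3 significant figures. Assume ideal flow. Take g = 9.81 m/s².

v = 12.2 m/s

Torricelli's result v = √(2gh) gives v = √(2·9.81·7.60) = 12.2 m/s.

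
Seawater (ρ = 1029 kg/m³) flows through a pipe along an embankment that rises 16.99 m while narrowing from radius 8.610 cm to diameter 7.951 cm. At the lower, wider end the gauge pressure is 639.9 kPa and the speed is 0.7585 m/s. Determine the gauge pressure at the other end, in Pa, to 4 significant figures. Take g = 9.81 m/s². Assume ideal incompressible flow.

By continuity, v₂ = v₁·A₁/A₂ = 0.7585·(232.9/49.65) = 3.558 m/s.
Applying Bernoulli between the two ends and solving for P₂: P₂ = P₁ + ½ρ(v₁² − v₂²) − ρgΔh.
P₂ = 639900 + ½·1029·(0.7585² − 3.558²) − 1029·9.81·(+16.99) = 639900 + (-6216) − (171500) = 462200 Pa.

P₂ ≈ 462200 Pa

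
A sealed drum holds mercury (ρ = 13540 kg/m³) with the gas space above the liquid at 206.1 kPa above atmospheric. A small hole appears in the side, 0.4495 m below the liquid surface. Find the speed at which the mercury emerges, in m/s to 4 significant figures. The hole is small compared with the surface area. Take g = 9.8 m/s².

v ≈ 6.265 m/s

Take point 1 at the surface (v₁ ≈ 0) and point 2 at the hole (at atmospheric pressure). Bernoulli: P₁ + ρg h = P_atm + ½ρv₂².
With P₁ − P_atm = 206100 Pa, v₂ = √(2gh + 2ΔP/ρ) = √(2·9.8·0.4495 + 2·206100/13540) = 6.265 m/s.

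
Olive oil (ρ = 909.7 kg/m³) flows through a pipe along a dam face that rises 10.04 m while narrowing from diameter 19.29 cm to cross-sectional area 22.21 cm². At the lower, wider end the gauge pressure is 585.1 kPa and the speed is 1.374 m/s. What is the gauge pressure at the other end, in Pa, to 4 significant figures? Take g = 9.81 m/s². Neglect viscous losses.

Mass conservation (A₁v₁ = A₂v₂) gives v₂ = 1.374 × 292.2/22.21 = 18.08 m/s.
Bernoulli: P₁ + ½ρv₁² + ρg h₁ = P₂ + ½ρv₂² + ρg h₂, so P₂ = P₁ + ½ρ(v₁² − v₂²) − ρg(h₂ − h₁).
P₂ = 585100 + ½·909.7·(1.374² − 18.08²) − 909.7·9.81·(+10.04) = 585100 + (-147800) − (89600) = 347700 Pa.

P₂ ≈ 347700 Pa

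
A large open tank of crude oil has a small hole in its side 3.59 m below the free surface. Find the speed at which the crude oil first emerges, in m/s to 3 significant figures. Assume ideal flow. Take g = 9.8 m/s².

The surface is effectively still and both ends are open, so ½v² = gh and v = √(2·9.8·3.59) = 8.39 m/s.

8.39 m/s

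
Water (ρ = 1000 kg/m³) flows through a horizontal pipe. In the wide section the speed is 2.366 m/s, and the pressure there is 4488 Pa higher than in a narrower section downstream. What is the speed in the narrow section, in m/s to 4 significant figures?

v₂ = 3.818 m/s

With h₁ = h₂, rearranging Bernoulli gives v₂ = √(v₁² + 2ΔP/ρ).
v₂ = √(2.366² + 2·4488/1000) = √(5.598 + 8.976) = 3.818 m/s.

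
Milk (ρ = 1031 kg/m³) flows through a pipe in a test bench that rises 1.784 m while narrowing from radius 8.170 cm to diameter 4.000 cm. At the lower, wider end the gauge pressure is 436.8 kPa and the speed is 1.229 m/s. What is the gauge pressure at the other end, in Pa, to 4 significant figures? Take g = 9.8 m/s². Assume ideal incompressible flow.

P₂ ≈ 202700 Pa

By continuity, v₂ = v₁·A₁/A₂ = 1.229·(209.7/12.57) = 20.51 m/s.
Energy conservation along the streamline gives P₂ = P₁ − ½ρ(v₂² − v₁²) − ρg(h₂ − h₁).
P₂ = 436800 + ½·1031·(1.229² − 20.51²) − 1031·9.8·(+1.784) = 436800 + (-216000) − (18030) = 202700 Pa.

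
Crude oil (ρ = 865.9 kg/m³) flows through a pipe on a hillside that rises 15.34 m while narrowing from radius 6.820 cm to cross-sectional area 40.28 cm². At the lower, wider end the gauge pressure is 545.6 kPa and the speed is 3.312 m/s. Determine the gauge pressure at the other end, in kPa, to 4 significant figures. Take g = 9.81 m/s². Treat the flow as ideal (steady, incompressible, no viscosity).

357.5 kPa

By continuity, v₂ = v₁·A₁/A₂ = 3.312·(146.1/40.28) = 12.01 m/s.
Energy conservation along the streamline gives P₂ = P₁ − ½ρ(v₂² − v₁²) − ρg(h₂ − h₁).
P₂ = 545600 + ½·865.9·(3.312² − 12.01²) − 865.9·9.81·(+15.34) = 545600 + (-57750) − (130300) = 357500 Pa.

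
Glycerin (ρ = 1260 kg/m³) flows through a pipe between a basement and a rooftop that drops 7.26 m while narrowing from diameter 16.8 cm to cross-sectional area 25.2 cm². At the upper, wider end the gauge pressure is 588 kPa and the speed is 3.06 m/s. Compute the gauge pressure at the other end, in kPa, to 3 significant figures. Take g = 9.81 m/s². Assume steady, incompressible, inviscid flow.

By continuity, v₂ = v₁·A₁/A₂ = 3.06·(222/25.2) = 26.9 m/s.
Energy conservation along the streamline gives P₂ = P₁ − ½ρ(v₂² − v₁²) − ρg(h₂ − h₁).
P₂ = 588000 + ½·1260·(3.06² − 26.9²) − 1260·9.81·(−7.26) = 588000 + (-451000) − (-89700) = 227000 Pa.

P₂ ≈ 227 kPa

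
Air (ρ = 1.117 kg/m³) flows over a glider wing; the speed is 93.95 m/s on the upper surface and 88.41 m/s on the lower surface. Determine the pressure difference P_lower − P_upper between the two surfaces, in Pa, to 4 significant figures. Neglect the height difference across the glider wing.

With negligible Δh, P + ½ρv² is constant, so P_low − P_up = ½ρ(v_up² − v_low²).
ΔP = ½·1.117·(93.95² − 88.41²) = 564.2 Pa.

ΔP = 564.2 Pa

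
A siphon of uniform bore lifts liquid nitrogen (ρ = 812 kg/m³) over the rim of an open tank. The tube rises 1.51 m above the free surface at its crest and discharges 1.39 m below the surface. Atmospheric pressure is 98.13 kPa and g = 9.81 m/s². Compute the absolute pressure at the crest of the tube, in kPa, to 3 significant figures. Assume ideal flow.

Bernoulli surface→outlet gives ½v² = g·h_out, so v = √(2·9.81·1.39) = 5.22 m/s.
Continuity keeps v the same throughout the tube; from surface to crest, P_atm + 0 = P_top + ½ρv² + ρg·h_top.
P_top = 98130 − ½·812·5.22² − 812·9.81·1.51 = 75000 Pa.

P_top = 75.0 kPa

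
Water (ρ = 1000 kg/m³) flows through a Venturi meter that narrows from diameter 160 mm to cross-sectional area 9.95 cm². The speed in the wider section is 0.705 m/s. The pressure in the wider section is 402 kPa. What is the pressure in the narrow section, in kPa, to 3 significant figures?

By continuity, v₂ = v₁·A₁/A₂ = 0.705·(201/9.95) = 14.2 m/s.
With no height change, Bernoulli's equation is P₁ + ½ρv₁² = P₂ + ½ρv₂².
P₂ = P₁ − ½ρ(v₂² − v₁²) = 402000 − ½·1000·(14.2² − 0.705²) = 402000 − 101000 = 301000 Pa.

P₂ ≈ 301 kPa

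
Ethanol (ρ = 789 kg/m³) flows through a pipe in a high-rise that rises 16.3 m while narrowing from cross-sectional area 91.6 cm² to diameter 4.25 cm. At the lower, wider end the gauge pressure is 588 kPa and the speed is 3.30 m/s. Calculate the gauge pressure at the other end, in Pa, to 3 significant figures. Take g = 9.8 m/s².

Continuity gives A₁v₁ = A₂v₂, so v₂ = (91.6 cm²)/(14.2 cm²) × 3.30 m/s = 21.3 m/s.
Energy conservation along the streamline gives P₂ = P₁ − ½ρ(v₂² − v₁²) − ρg(h₂ − h₁).
P₂ = 588000 + ½·789·(3.30² − 21.3²) − 789·9.8·(+16.3) = 588000 + (-175000) − (126000) = 287000 Pa.

P₂ ≈ 287000 Pa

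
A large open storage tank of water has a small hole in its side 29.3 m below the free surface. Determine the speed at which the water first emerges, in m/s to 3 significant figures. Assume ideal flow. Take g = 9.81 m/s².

The surface is effectively still and both ends are open, so ½v² = gh and v = √(2·9.81·29.3) = 24.0 m/s.

v = 24.0 m/s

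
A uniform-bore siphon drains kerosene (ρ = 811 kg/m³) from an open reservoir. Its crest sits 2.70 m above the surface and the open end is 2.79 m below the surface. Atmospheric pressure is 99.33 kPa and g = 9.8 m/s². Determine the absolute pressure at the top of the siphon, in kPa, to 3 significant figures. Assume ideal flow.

The outlet speed comes from Torricelli: v = √(2g·2.79) = 7.39 m/s.
The bore is uniform, so the speed at the crest is the same v. Bernoulli surface→crest: P_atm = P_top + ½ρv² + ρg·h_top.
P_top = 99330 − ½·811·7.39² − 811·9.8·2.70 = 55700 Pa.

55.7 kPa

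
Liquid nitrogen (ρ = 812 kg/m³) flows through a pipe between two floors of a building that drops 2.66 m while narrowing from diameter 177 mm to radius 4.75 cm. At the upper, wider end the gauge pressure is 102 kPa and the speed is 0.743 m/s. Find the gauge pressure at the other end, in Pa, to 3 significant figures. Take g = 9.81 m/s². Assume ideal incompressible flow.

P₂ ≈ 121000 Pa

Continuity gives A₁v₁ = A₂v₂, so v₂ = (246 cm²)/(70.9 cm²) × 0.743 m/s = 2.58 m/s.
Applying Bernoulli between the two ends and solving for P₂: P₂ = P₁ + ½ρ(v₁² − v₂²) − ρgΔh.
P₂ = 102000 + ½·812·(0.743² − 2.58²) − 812·9.81·(−2.66) = 102000 + (-2480) − (-21200) = 121000 Pa.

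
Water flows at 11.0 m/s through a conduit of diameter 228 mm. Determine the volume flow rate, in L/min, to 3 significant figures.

Q = A·v = 0.0408 m² × 11.0 m/s = 0.449 m³/s.
Converting: 0.449 m³/s × 60000 = 26900 L/min.

Q = 26900 L/min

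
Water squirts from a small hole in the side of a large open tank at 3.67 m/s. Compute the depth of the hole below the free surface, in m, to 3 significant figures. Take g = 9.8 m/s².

Inverting v = √(2gh) gives h = v² / 2g.
h = 3.67²/(2·9.8) = 13.5/19.60 = 0.687 m.

h ≈ 0.687 m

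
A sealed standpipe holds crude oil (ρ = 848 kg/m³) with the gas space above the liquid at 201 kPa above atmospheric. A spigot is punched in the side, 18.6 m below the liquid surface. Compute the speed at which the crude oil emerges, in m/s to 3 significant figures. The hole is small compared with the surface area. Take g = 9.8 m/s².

Take point 1 at the surface (v₁ ≈ 0) and point 2 at the hole (at atmospheric pressure). Bernoulli: P₁ + ρg h = P_atm + ½ρv₂².
With P₁ − P_atm = 201000 Pa, v₂ = √(2gh + 2ΔP/ρ) = √(2·9.8·18.6 + 2·201000/848) = 29.0 m/s.

v ≈ 29.0 m/s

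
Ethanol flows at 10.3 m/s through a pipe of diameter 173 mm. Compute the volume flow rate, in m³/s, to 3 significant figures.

Q = A·v = 0.0235 m² × 10.3 m/s = 0.242 m³/s.

0.242 m³/s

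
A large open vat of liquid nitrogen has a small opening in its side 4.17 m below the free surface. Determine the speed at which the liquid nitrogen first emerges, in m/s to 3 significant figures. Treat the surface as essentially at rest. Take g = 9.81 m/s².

v = 9.05 m/s

The surface is effectively still and both ends are open, so ½v² = gh and v = √(2·9.81·4.17) = 9.05 m/s.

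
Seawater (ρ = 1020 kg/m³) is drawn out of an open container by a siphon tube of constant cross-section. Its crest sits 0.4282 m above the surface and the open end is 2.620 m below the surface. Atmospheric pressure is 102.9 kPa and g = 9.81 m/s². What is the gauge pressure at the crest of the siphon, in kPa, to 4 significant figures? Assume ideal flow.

The outlet speed comes from Torricelli: v = √(2g·2.620) = 7.170 m/s.
Continuity keeps v the same throughout the tube; from surface to crest, P_atm + 0 = P_top + ½ρv² + ρg·h_top.
P_top = 102900 − ½·1020·7.170² − 1020·9.81·0.4282 = 72400 Pa. So P_gauge = P_top − P_atm = -30500 Pa.

P_gauge = -30.50 kPa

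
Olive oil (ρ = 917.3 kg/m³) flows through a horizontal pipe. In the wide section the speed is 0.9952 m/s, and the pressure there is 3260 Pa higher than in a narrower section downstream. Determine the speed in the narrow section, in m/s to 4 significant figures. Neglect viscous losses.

v₂ ≈ 2.846 m/s

With h₁ = h₂, rearranging Bernoulli gives v₂ = √(v₁² + 2ΔP/ρ).
v₂ = √(0.9952² + 2·3260/917.3) = √(0.9904 + 7.108) = 2.846 m/s.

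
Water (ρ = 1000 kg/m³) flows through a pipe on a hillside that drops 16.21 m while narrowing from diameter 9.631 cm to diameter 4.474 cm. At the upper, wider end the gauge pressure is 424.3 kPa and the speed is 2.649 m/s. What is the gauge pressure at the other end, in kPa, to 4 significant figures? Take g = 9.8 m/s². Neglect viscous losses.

511.3 kPa

The volume flow rate is constant, so v₂ = (A₁/A₂)v₁ = (72.85/15.72)·2.649 = 12.28 m/s.
Applying Bernoulli between the two ends and solving for P₂: P₂ = P₁ + ½ρ(v₁² − v₂²) − ρgΔh.
P₂ = 424300 + ½·1000·(2.649² − 12.28²) − 1000·9.8·(−16.21) = 424300 + (-71830) − (-158900) = 511300 Pa.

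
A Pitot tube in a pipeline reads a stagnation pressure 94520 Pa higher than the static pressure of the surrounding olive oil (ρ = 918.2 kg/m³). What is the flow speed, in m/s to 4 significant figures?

The dynamic pressure equals the rise in static pressure at the stagnation point: ΔP = ½ρv².
v = √(2ΔP/ρ) = √(2·94520/918.2) = 14.35 m/s.

v ≈ 14.35 m/s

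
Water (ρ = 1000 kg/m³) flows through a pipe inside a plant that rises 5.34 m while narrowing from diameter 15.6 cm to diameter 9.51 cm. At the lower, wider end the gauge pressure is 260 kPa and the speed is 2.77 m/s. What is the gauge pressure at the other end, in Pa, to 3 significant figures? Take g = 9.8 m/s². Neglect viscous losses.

184000 Pa

Continuity gives A₁v₁ = A₂v₂, so v₂ = (191 cm²)/(71.0 cm²) × 2.77 m/s = 7.45 m/s.
Bernoulli: P₁ + ½ρv₁² + ρg h₁ = P₂ + ½ρv₂² + ρg h₂, so P₂ = P₁ + ½ρ(v₁² − v₂²) − ρg(h₂ − h₁).
P₂ = 260000 + ½·1000·(2.77² − 7.45²) − 1000·9.8·(+5.34) = 260000 + (-23900) − (52300) = 184000 Pa.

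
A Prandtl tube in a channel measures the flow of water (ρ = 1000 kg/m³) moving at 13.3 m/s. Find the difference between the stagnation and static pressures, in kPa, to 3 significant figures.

Bernoulli between the free stream and the stagnation point: ½ρv² = P_stag − P_static.
ΔP = ½·1000·13.3² = 88400 Pa.

ΔP = 88.4 kPa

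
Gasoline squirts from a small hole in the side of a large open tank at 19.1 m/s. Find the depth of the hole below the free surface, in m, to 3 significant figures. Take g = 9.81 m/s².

18.6 m

Inverting v = √(2gh) gives h = v² / 2g.
h = 19.1²/(2·9.81) = 365/19.62 = 18.6 m.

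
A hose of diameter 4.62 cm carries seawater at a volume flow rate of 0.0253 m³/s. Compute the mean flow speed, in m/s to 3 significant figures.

v ≈ 15.1 m/s

Q = 0.0253 m³/s = 0.0253 m³/s.
v = Q/A = 0.0253 / 0.00168 = 15.1 m/s.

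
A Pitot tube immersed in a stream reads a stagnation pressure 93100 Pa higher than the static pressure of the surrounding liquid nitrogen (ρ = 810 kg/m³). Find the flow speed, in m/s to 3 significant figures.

v = 15.2 m/s

Bernoulli between the free stream and the stagnation point: ½ρv² = P_stag − P_static.
v = √(2ΔP/ρ) = √(2·93100/810) = 15.2 m/s.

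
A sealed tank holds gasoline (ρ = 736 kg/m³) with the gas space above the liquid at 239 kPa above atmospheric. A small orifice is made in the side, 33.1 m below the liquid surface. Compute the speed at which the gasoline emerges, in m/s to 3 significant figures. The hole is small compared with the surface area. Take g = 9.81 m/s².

Take point 1 at the surface (v₁ ≈ 0) and point 2 at the hole (at atmospheric pressure). Bernoulli: P₁ + ρg h = P_atm + ½ρv₂².
With P₁ − P_atm = 239000 Pa, v₂ = √(2gh + 2ΔP/ρ) = √(2·9.81·33.1 + 2·239000/736) = 36.0 m/s.

v ≈ 36.0 m/s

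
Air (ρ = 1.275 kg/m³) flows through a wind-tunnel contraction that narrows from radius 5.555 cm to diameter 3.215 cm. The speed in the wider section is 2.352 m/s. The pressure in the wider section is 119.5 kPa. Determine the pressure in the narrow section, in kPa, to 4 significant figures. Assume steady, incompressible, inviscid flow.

P₂ ≈ 119.0 kPa

The volume flow rate is constant, so v₂ = (A₁/A₂)v₁ = (96.94/8.118)·2.352 = 28.09 m/s.
The pipe is horizontal, so Bernoulli reduces to P₁ + ½ρv₁² = P₂ + ½ρv₂².
P₂ = P₁ − ½ρ(v₂² − v₁²) = 119500 − ½·1.275·(28.09² − 2.352²) = 119500 − 499.4 = 119000 Pa.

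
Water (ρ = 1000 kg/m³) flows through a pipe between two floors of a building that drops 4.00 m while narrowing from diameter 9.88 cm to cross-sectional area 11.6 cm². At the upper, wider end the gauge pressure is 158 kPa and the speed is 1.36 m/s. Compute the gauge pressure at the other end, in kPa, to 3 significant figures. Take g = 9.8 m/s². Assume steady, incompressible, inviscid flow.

Mass conservation (A₁v₁ = A₂v₂) gives v₂ = 1.36 × 76.7/11.6 = 8.99 m/s.
Bernoulli: P₁ + ½ρv₁² + ρg h₁ = P₂ + ½ρv₂² + ρg h₂, so P₂ = P₁ + ½ρ(v₁² − v₂²) − ρg(h₂ − h₁).
P₂ = 158000 + ½·1000·(1.36² − 8.99²) − 1000·9.8·(−4.00) = 158000 + (-39500) − (-39200) = 158000 Pa.

P₂ ≈ 158 kPa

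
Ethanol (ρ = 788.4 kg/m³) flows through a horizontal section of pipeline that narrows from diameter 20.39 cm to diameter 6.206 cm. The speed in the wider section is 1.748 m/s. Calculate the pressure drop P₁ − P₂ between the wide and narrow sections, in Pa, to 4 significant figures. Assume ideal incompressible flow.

ΔP ≈ 139100 Pa

Mass conservation (A₁v₁ = A₂v₂) gives v₂ = 1.748 × 326.5/30.25 = 18.87 m/s.
Bernoulli (h₁ = h₂): P₁ − P₂ = ½ρ(v₂² − v₁²).
P₁ − P₂ = ½·788.4·(18.87² − 1.748²) = ½·788.4·353.0 = 139100 Pa.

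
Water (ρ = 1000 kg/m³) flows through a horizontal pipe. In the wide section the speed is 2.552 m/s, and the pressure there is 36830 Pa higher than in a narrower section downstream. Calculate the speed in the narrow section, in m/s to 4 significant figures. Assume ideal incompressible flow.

v₂ ≈ 8.954 m/s

Horizontal Bernoulli: P₁ + ½ρv₁² = P₂ + ½ρv₂², so v₂² = v₁² + 2(P₁ − P₂)/ρ.
v₂ = √(2.552² + 2·36830/1000) = √(6.513 + 73.66) = 8.954 m/s.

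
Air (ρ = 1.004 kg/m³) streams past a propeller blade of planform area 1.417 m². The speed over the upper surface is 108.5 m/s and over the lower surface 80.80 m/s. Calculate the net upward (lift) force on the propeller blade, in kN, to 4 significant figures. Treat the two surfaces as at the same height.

The faster flow above has the lower pressure; Bernoulli (same height) gives ΔP = ½ρ(v_up² − v_low²).
ΔP = ½·1.004·(108.5² − 80.80²) = 2632 Pa.
Lift = ΔP · A = 2632 × 1.417 = 3730 N.

F ≈ 3.730 kN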